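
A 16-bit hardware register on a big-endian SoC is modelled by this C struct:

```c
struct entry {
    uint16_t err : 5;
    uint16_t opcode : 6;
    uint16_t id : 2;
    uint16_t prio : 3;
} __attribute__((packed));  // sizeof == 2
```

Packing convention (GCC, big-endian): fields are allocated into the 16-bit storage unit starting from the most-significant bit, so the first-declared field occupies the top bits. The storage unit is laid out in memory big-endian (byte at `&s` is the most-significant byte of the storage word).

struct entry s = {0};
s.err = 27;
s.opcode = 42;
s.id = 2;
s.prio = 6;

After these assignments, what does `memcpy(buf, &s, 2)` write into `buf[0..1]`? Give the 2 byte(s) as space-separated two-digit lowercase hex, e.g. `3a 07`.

err:5 = 27 → 0x1b << 11 → word 0xd800
opcode:6 = 42 → 0x2a << 5 → word 0xdd40
id:2 = 2 → 0x2 << 3 → word 0xdd50
prio:3 = 6 → 0x6 << 0 → word 0xdd56
word = 0xdd56 → big-endian bytes:
  [0]=0xdd  [1]=0x56

dd 56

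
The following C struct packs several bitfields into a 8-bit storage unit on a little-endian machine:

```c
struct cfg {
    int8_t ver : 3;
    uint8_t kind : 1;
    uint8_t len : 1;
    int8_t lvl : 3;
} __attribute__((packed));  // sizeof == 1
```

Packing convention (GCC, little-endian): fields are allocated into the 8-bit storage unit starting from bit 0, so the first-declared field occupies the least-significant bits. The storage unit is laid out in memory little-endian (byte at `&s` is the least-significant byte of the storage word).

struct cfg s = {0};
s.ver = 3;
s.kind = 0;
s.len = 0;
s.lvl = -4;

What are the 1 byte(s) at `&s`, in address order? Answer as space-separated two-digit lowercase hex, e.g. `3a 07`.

ver:3 = 3 → 0x3 << 0 → word 0x03
kind:1 = 0 → 0x0 << 3 → word 0x03
len:1 = 0 → 0x0 << 4 → word 0x03
lvl:3 = -4 → 0x4 << 5 → word 0x83
word = 0x83 → little-endian bytes:
  [0]=0x83

83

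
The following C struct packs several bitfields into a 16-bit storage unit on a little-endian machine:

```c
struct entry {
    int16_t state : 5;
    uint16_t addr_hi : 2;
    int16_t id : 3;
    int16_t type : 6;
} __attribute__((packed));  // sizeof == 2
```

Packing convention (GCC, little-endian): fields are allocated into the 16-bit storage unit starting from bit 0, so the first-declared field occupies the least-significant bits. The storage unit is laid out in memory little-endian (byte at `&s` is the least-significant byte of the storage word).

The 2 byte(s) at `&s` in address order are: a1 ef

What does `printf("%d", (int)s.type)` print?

[0]=0xa1 [1]=0xef (little-endian) → word 0xefa1
state:5 @ bit 0 → (0xefa1>>0)&0x1f = 0x1
addr_hi:2 @ bit 5 → (0xefa1>>5)&0x3 = 0x1
id:3 @ bit 7 → (0xefa1>>7)&0x7 = 0x7
type:6 @ bit 10 → (0xefa1>>10)&0x3f = 0x3b  ←
type signed 6b, MSB=1: 59 - 64 = -5

-5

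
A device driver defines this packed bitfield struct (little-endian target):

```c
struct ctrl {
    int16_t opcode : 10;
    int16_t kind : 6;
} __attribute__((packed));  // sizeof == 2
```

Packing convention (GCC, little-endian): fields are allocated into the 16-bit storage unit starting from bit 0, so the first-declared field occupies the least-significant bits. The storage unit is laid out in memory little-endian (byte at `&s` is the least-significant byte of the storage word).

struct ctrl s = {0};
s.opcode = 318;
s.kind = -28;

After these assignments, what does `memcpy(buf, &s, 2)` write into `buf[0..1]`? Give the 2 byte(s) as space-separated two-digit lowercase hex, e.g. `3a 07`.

3e 91

opcode (10b) val=318 bits=0x13e at bit 0: 0x013e
kind (6b) val=-28 bits=0x24 at bit 10: 0x913e
word = 0x913e → little-endian bytes:
  [0]=0x3e  [1]=0x91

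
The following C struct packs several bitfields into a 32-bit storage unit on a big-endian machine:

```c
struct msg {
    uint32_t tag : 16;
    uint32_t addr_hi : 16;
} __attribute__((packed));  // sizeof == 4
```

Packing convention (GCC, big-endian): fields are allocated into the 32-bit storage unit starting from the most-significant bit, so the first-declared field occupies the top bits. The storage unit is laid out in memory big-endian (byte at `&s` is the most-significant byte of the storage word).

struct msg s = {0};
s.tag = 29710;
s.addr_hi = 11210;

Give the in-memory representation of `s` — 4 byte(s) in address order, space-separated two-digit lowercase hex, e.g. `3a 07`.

tag:16 = 29710 → 0x740e << 16 → word 0x740e0000
addr_hi:16 = 11210 → 0x2bca << 0 → word 0x740e2bca
word = 0x740e2bca → big-endian bytes:
  [0]=0x74  [1]=0x0e  [2]=0x2b  [3]=0xca

74 0e 2b ca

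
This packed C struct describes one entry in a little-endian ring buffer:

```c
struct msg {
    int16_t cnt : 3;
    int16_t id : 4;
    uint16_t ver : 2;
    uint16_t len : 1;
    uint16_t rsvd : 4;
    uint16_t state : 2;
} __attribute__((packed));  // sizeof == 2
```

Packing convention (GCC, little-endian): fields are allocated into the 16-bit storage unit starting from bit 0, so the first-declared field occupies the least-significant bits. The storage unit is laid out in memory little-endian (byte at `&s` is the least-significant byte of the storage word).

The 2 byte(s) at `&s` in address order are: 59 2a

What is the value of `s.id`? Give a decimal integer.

[0]=0x59 [1]=0x2a (little-endian) → word 0x2a59
cnt [0+:3] = (word>>0) & 0x7 = 1
id [3+:4] = (word>>3) & 0xf = 11  ←
ver [7+:2] = (word>>7) & 0x3 = 0
len [9+:1] = (word>>9) & 0x1 = 1
rsvd [10+:4] = (word>>10) & 0xf = 10
state [14+:2] = (word>>14) & 0x3 = 0
id signed 4b, MSB=1: 11 - 16 = -5

-5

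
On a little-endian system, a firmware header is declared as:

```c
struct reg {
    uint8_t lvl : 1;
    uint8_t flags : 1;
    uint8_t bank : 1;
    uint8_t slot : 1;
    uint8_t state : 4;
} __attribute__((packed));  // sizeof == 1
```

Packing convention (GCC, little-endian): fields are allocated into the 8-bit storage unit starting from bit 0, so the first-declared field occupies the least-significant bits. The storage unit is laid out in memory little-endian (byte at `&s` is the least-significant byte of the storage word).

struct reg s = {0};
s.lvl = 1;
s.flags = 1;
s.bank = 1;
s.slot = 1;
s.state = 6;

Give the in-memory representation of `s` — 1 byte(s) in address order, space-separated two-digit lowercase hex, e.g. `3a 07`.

lvl:1 = 1 → 0x1 << 0 → word 0x01
flags:1 = 1 → 0x1 << 1 → word 0x03
bank:1 = 1 → 0x1 << 2 → word 0x07
slot:1 = 1 → 0x1 << 3 → word 0x0f
state:4 = 6 → 0x6 << 4 → word 0x6f
word = 0x6f → little-endian bytes:
  [0]=0x6f

6f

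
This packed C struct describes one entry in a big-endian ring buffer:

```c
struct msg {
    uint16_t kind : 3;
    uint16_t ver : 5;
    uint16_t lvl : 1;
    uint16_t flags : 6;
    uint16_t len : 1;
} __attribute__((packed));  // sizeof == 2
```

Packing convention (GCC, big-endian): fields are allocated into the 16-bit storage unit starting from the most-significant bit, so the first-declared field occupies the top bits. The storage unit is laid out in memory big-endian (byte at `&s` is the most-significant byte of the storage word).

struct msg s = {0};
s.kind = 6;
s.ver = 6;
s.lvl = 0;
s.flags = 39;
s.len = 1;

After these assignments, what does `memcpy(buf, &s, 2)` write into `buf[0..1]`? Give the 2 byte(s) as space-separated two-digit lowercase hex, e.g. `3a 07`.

c6 4f

kind (3b) val=6 bits=0x6 at bit 13: 0xc000
ver (5b) val=6 bits=0x6 at bit 8: 0xc600
lvl (1b) val=0 bits=0x0 at bit 7: 0xc600
flags (6b) val=39 bits=0x27 at bit 1: 0xc64e
len (1b) val=1 bits=0x1 at bit 0: 0xc64f
word = 0xc64f → big-endian bytes:
  [0]=0xc6  [1]=0x4f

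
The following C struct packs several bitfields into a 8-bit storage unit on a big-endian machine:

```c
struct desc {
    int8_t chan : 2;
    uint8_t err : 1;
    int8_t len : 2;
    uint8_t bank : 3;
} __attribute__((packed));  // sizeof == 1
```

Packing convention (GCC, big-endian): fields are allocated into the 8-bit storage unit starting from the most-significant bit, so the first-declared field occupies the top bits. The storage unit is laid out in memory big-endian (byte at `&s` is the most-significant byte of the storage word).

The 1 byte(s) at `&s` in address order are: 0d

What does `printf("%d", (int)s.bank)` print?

5

[0]=0x0d (big-endian) → word 0x0d
chan:2 @ bit 6 → (0x0d>>6)&0x3 = 0x0
err:1 @ bit 5 → (0x0d>>5)&0x1 = 0x0
len:2 @ bit 3 → (0x0d>>3)&0x3 = 0x1
bank:3 @ bit 0 → (0x0d>>0)&0x7 = 0x5  ←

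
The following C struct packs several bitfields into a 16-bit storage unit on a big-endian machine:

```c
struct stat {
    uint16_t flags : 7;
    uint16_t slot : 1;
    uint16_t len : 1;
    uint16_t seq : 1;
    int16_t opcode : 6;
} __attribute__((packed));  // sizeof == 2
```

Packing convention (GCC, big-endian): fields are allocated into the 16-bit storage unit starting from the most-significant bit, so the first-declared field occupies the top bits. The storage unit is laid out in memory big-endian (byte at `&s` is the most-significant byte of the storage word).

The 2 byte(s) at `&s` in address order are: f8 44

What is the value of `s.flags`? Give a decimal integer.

124

[0]=0xf8 [1]=0x44 (big-endian) → word 0xf844
flags [9+:7] = (word>>9) & 0x7f = 124  ←
slot [8+:1] = (word>>8) & 0x1 = 0
len [7+:1] = (word>>7) & 0x1 = 0
seq [6+:1] = (word>>6) & 0x1 = 1
opcode [0+:6] = (word>>0) & 0x3f = 4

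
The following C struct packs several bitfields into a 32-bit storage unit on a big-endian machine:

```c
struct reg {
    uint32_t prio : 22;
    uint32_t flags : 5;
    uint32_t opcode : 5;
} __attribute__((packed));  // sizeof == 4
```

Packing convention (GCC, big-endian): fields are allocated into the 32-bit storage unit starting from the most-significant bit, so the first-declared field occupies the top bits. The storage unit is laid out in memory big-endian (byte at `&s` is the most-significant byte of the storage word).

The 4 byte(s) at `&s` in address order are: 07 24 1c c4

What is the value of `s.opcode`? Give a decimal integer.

[0]=0x07 [1]=0x24 [2]=0x1c [3]=0xc4 (big-endian) → word 0x07241cc4
prio [10+:22] = (word>>10) & 0x3fffff = 116999
flags [5+:5] = (word>>5) & 0x1f = 6
opcode [0+:5] = (word>>0) & 0x1f = 4  ←

4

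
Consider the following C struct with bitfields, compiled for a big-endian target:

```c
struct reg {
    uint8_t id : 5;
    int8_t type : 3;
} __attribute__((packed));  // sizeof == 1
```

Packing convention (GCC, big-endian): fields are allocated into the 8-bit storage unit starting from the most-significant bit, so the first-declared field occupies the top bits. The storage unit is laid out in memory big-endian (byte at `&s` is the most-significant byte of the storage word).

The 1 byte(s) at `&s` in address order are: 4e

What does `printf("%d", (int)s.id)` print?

9

[0]=0x4e (big-endian) → word 0x4e
id:5 @ bit 3 → (0x4e>>3)&0x1f = 0x9  ←
type:3 @ bit 0 → (0x4e>>0)&0x7 = 0x6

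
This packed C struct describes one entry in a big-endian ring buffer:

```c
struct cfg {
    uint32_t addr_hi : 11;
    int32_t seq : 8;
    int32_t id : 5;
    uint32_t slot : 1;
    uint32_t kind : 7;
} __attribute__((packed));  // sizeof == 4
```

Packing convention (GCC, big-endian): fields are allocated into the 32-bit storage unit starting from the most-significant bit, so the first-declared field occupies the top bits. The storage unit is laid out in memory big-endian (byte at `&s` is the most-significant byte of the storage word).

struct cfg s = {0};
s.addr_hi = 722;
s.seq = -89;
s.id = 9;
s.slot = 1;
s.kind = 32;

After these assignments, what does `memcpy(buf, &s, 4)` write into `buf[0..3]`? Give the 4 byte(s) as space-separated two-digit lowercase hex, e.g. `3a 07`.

[21+:11] addr_hi=722 & 0x7ff = 0x2d2; word=0x5a400000
[13+:8] seq=-89 & 0xff = 0xa7; word=0x5a54e000
[8+:5] id=9 & 0x1f = 0x9; word=0x5a54e900
[7+:1] slot=1 & 0x1 = 0x1; word=0x5a54e980
[0+:7] kind=32 & 0x7f = 0x20; word=0x5a54e9a0
word = 0x5a54e9a0 → big-endian bytes:
  [0]=0x5a  [1]=0x54  [2]=0xe9  [3]=0xa0

5a 54 e9 a0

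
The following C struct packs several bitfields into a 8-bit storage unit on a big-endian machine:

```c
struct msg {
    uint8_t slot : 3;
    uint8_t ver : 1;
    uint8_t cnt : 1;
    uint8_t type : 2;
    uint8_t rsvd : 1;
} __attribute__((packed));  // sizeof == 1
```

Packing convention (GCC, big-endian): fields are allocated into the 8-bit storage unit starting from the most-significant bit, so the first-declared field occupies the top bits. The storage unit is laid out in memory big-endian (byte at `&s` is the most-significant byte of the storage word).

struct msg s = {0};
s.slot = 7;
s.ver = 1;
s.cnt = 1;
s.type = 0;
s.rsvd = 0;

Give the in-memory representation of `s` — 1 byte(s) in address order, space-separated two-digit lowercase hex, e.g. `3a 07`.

f8

slot (3b) val=7 bits=0x7 at bit 5: 0xe0
ver (1b) val=1 bits=0x1 at bit 4: 0xf0
cnt (1b) val=1 bits=0x1 at bit 3: 0xf8
type (2b) val=0 bits=0x0 at bit 1: 0xf8
rsvd (1b) val=0 bits=0x0 at bit 0: 0xf8
word = 0xf8 → big-endian bytes:
  [0]=0xf8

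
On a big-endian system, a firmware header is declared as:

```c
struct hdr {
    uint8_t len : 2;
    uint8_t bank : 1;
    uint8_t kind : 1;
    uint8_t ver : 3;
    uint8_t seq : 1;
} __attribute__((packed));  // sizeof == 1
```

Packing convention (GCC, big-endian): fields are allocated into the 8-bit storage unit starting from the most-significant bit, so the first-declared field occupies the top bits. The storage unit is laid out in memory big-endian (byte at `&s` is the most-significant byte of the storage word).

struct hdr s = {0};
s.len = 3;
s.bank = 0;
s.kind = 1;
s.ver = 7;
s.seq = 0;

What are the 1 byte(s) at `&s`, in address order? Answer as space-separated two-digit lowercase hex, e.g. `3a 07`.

de

len (2b) val=3 bits=0x3 at bit 6: 0xc0
bank (1b) val=0 bits=0x0 at bit 5: 0xc0
kind (1b) val=1 bits=0x1 at bit 4: 0xd0
ver (3b) val=7 bits=0x7 at bit 1: 0xde
seq (1b) val=0 bits=0x0 at bit 0: 0xde
word = 0xde → big-endian bytes:
  [0]=0xde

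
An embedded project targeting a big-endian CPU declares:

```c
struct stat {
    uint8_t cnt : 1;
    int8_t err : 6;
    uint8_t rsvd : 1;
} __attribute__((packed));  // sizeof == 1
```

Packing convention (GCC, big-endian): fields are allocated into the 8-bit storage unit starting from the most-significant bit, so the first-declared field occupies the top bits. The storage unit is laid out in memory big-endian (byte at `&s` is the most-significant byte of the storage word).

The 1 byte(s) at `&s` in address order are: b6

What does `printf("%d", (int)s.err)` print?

27

[0]=0xb6 (big-endian) → word 0xb6
cnt [7+:1] = (word>>7) & 0x1 = 1
err [1+:6] = (word>>1) & 0x3f = 27  ←
rsvd [0+:1] = (word>>0) & 0x1 = 0
err signed 6b, MSB=0: value = 27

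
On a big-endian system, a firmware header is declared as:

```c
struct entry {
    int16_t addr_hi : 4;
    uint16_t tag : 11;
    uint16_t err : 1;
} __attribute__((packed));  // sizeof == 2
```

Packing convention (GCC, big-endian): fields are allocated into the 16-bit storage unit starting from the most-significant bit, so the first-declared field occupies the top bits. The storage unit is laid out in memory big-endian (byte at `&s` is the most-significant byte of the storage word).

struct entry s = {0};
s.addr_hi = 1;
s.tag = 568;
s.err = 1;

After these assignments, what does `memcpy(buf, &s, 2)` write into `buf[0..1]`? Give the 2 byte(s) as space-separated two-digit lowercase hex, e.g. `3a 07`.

[12+:4] addr_hi=1 & 0xf = 0x1; word=0x1000
[1+:11] tag=568 & 0x7ff = 0x238; word=0x1470
[0+:1] err=1 & 0x1 = 0x1; word=0x1471
word = 0x1471 → big-endian bytes:
  [0]=0x14  [1]=0x71

14 71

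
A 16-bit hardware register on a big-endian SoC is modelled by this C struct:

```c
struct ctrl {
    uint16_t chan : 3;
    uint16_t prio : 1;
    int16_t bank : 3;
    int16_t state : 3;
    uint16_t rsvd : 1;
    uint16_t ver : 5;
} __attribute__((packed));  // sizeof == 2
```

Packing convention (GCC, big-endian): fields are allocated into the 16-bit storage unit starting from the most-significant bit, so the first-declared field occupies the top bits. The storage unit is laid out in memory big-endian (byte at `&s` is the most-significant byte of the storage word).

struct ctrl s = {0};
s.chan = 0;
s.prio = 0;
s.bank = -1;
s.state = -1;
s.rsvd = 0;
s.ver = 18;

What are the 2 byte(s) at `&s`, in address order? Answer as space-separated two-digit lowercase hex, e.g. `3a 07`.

0f d2

[13+:3] chan=0 & 0x7 = 0x0; word=0x0000
[12+:1] prio=0 & 0x1 = 0x0; word=0x0000
[9+:3] bank=-1 & 0x7 = 0x7; word=0x0e00
[6+:3] state=-1 & 0x7 = 0x7; word=0x0fc0
[5+:1] rsvd=0 & 0x1 = 0x0; word=0x0fc0
[0+:5] ver=18 & 0x1f = 0x12; word=0x0fd2
word = 0x0fd2 → big-endian bytes:
  [0]=0x0f  [1]=0xd2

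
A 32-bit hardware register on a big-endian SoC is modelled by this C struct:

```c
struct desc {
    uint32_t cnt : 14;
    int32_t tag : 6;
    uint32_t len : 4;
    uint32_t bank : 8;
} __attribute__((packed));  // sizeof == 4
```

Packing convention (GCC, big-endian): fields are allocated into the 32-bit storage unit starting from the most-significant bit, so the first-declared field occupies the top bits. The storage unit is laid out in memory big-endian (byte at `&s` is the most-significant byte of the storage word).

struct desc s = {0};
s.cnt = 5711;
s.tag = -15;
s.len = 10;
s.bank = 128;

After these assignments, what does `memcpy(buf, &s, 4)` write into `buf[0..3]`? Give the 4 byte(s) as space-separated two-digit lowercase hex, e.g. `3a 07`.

[18+:14] cnt=5711 & 0x3fff = 0x164f; word=0x593c0000
[12+:6] tag=-15 & 0x3f = 0x31; word=0x593f1000
[8+:4] len=10 & 0xf = 0xa; word=0x593f1a00
[0+:8] bank=128 & 0xff = 0x80; word=0x593f1a80
word = 0x593f1a80 → big-endian bytes:
  [0]=0x59  [1]=0x3f  [2]=0x1a  [3]=0x80

59 3f 1a 80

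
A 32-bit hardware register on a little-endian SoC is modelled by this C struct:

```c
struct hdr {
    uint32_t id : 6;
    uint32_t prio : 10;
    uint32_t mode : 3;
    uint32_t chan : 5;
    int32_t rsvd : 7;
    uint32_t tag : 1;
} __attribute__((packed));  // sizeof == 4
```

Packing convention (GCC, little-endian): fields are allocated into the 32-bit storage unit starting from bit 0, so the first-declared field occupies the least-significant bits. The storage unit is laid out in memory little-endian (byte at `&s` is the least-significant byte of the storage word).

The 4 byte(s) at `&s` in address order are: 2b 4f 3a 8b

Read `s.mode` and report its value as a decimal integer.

2

[0]=0x2b [1]=0x4f [2]=0x3a [3]=0x8b (little-endian) → word 0x8b3a4f2b
id:6 @ bit 0 → (0x8b3a4f2b>>0)&0x3f = 0x2b
prio:10 @ bit 6 → (0x8b3a4f2b>>6)&0x3ff = 0x13c
mode:3 @ bit 16 → (0x8b3a4f2b>>16)&0x7 = 0x2  ←
chan:5 @ bit 19 → (0x8b3a4f2b>>19)&0x1f = 0x7
rsvd:7 @ bit 24 → (0x8b3a4f2b>>24)&0x7f = 0xb
tag:1 @ bit 31 → (0x8b3a4f2b>>31)&0x1 = 0x1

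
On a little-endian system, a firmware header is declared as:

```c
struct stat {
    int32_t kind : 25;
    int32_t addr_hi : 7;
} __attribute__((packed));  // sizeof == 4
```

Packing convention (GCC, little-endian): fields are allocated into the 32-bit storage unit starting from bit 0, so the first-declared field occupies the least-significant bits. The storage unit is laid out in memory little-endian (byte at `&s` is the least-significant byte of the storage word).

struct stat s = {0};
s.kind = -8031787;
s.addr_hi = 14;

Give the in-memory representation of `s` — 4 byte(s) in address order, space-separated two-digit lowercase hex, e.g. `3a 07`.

d5 71 85 1d

kind (25b) val=-8031787 bits=0x18571d5 at bit 0: 0x018571d5
addr_hi (7b) val=14 bits=0xe at bit 25: 0x1d8571d5
word = 0x1d8571d5 → little-endian bytes:
  [0]=0xd5  [1]=0x71  [2]=0x85  [3]=0x1d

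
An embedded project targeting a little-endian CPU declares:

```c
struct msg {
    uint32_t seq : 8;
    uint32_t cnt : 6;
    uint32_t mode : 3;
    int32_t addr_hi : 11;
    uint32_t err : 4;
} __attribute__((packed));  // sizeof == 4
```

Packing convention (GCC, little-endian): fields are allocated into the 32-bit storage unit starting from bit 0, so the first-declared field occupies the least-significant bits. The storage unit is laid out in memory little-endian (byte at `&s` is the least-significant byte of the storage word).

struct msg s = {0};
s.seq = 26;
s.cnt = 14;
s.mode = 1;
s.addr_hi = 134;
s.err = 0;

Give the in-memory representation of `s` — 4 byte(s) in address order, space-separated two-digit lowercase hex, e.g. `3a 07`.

seq:8 = 26 → 0x1a << 0 → word 0x0000001a
cnt:6 = 14 → 0xe << 8 → word 0x00000e1a
mode:3 = 1 → 0x1 << 14 → word 0x00004e1a
addr_hi:11 = 134 → 0x86 << 17 → word 0x010c4e1a
err:4 = 0 → 0x0 << 28 → word 0x010c4e1a
word = 0x010c4e1a → little-endian bytes:
  [0]=0x1a  [1]=0x4e  [2]=0x0c  [3]=0x01

1a 4e 0c 01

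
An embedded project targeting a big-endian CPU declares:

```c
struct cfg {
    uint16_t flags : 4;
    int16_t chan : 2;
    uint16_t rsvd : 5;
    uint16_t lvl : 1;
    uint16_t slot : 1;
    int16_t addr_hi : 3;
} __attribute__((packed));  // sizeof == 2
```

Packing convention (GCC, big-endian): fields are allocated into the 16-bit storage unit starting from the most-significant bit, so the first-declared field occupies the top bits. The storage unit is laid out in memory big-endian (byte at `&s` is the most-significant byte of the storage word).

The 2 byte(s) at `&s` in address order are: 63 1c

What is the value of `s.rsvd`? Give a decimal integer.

24

[0]=0x63 [1]=0x1c (big-endian) → word 0x631c
flags [12+:4] = (word>>12) & 0xf = 6
chan [10+:2] = (word>>10) & 0x3 = 0
rsvd [5+:5] = (word>>5) & 0x1f = 24  ←
lvl [4+:1] = (word>>4) & 0x1 = 1
slot [3+:1] = (word>>3) & 0x1 = 1
addr_hi [0+:3] = (word>>0) & 0x7 = 4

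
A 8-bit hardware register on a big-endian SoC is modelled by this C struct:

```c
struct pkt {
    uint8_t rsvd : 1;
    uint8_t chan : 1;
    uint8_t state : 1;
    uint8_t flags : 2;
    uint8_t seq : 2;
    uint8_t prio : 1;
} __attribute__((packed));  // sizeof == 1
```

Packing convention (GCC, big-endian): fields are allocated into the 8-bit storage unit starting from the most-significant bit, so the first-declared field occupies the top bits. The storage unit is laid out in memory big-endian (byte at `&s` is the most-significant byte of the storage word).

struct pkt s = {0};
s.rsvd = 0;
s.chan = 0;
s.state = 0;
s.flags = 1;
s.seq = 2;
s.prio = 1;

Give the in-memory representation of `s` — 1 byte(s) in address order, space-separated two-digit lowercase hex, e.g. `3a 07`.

0d

rsvd (1b) val=0 bits=0x0 at bit 7: 0x00
chan (1b) val=0 bits=0x0 at bit 6: 0x00
state (1b) val=0 bits=0x0 at bit 5: 0x00
flags (2b) val=1 bits=0x1 at bit 3: 0x08
seq (2b) val=2 bits=0x2 at bit 1: 0x0c
prio (1b) val=1 bits=0x1 at bit 0: 0x0d
word = 0x0d → big-endian bytes:
  [0]=0x0d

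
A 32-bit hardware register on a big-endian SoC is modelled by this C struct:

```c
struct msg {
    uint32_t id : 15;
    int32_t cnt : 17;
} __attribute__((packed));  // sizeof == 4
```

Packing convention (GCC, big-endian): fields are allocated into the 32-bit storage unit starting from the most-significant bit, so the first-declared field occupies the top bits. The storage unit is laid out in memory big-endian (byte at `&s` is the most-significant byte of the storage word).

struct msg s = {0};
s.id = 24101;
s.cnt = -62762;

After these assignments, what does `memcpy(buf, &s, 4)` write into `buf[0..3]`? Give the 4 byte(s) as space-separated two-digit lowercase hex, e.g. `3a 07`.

bc 4b 0a d6

id (15b) val=24101 bits=0x5e25 at bit 17: 0xbc4a0000
cnt (17b) val=-62762 bits=0x10ad6 at bit 0: 0xbc4b0ad6
word = 0xbc4b0ad6 → big-endian bytes:
  [0]=0xbc  [1]=0x4b  [2]=0x0a  [3]=0xd6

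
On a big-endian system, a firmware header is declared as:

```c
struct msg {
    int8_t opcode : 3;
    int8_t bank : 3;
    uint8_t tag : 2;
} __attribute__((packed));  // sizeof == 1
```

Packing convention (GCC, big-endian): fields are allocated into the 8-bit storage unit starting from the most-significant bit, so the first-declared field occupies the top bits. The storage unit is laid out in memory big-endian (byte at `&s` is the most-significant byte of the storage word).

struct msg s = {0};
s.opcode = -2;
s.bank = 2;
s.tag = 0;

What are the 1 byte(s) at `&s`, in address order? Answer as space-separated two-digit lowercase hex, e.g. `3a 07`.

c8

opcode (3b) val=-2 bits=0x6 at bit 5: 0xc0
bank (3b) val=2 bits=0x2 at bit 2: 0xc8
tag (2b) val=0 bits=0x0 at bit 0: 0xc8
word = 0xc8 → big-endian bytes:
  [0]=0xc8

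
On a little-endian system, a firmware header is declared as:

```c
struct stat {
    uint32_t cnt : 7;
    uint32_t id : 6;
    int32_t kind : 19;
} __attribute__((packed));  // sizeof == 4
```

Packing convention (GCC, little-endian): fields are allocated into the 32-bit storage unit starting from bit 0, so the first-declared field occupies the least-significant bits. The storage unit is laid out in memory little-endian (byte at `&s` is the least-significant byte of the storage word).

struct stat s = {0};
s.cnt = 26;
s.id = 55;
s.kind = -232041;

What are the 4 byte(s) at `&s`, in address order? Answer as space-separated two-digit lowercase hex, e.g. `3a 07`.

cnt:7 = 26 → 0x1a << 0 → word 0x0000001a
id:6 = 55 → 0x37 << 7 → word 0x00001b9a
kind:19 = -232041 → 0x47597 << 13 → word 0x8eb2fb9a
word = 0x8eb2fb9a → little-endian bytes:
  [0]=0x9a  [1]=0xfb  [2]=0xb2  [3]=0x8e

9a fb b2 8e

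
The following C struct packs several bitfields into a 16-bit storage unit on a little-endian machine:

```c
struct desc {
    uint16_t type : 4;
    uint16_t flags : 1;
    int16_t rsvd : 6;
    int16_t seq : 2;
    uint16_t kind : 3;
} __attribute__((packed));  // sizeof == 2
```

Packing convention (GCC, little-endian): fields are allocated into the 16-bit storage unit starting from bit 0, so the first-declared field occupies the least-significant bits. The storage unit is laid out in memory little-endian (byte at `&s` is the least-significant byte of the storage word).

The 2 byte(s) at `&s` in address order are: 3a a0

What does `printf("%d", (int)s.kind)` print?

[0]=0x3a [1]=0xa0 (little-endian) → word 0xa03a
type [0+:4] = (word>>0) & 0xf = 10
flags [4+:1] = (word>>4) & 0x1 = 1
rsvd [5+:6] = (word>>5) & 0x3f = 1
seq [11+:2] = (word>>11) & 0x3 = 0
kind [13+:3] = (word>>13) & 0x7 = 5  ←

5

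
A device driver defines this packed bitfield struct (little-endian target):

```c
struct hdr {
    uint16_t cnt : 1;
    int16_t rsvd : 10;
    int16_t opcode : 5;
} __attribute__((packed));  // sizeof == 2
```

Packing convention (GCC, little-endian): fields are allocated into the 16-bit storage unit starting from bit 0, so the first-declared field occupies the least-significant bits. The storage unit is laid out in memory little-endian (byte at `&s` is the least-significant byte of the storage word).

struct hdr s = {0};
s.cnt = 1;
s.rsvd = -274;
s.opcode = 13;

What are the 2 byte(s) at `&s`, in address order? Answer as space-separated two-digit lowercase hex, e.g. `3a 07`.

dd 6d

cnt:1 = 1 → 0x1 << 0 → word 0x0001
rsvd:10 = -274 → 0x2ee << 1 → word 0x05dd
opcode:5 = 13 → 0xd << 11 → word 0x6ddd
word = 0x6ddd → little-endian bytes:
  [0]=0xdd  [1]=0x6d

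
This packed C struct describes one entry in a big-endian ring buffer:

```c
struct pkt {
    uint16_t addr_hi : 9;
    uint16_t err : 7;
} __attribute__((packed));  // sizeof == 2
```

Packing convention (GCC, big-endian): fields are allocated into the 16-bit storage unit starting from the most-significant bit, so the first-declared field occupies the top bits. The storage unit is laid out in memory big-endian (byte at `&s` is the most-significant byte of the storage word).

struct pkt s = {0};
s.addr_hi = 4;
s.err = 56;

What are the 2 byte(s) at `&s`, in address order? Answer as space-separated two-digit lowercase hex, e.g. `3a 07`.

02 38

addr_hi:9 = 4 → 0x4 << 7 → word 0x0200
err:7 = 56 → 0x38 << 0 → word 0x0238
word = 0x0238 → big-endian bytes:
  [0]=0x02  [1]=0x38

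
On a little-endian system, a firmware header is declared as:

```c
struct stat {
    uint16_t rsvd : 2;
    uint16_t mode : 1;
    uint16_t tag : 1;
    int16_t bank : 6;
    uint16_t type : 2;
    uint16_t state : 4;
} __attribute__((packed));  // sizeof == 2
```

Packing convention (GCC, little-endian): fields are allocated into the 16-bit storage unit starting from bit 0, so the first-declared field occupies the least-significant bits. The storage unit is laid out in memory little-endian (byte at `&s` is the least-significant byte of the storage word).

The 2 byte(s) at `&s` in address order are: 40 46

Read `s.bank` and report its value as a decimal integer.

-28

[0]=0x40 [1]=0x46 (little-endian) → word 0x4640
rsvd [0+:2] = (word>>0) & 0x3 = 0
mode [2+:1] = (word>>2) & 0x1 = 0
tag [3+:1] = (word>>3) & 0x1 = 0
bank [4+:6] = (word>>4) & 0x3f = 36  ←
type [10+:2] = (word>>10) & 0x3 = 1
state [12+:4] = (word>>12) & 0xf = 4
bank signed 6b, MSB=1: 36 - 64 = -28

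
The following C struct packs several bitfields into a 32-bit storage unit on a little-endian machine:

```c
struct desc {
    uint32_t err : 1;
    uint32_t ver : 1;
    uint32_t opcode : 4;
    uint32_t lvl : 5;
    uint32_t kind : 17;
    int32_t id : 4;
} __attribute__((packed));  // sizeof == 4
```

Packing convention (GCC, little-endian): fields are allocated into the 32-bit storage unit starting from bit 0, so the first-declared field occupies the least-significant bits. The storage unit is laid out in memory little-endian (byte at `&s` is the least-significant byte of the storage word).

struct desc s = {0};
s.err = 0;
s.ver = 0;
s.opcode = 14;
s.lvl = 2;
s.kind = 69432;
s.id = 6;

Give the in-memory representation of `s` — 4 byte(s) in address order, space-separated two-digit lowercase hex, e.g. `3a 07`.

err (1b) val=0 bits=0x0 at bit 0: 0x00000000
ver (1b) val=0 bits=0x0 at bit 1: 0x00000000
opcode (4b) val=14 bits=0xe at bit 2: 0x00000038
lvl (5b) val=2 bits=0x2 at bit 6: 0x000000b8
kind (17b) val=69432 bits=0x10f38 at bit 11: 0x0879c0b8
id (4b) val=6 bits=0x6 at bit 28: 0x6879c0b8
word = 0x6879c0b8 → little-endian bytes:
  [0]=0xb8  [1]=0xc0  [2]=0x79  [3]=0x68

b8 c0 79 68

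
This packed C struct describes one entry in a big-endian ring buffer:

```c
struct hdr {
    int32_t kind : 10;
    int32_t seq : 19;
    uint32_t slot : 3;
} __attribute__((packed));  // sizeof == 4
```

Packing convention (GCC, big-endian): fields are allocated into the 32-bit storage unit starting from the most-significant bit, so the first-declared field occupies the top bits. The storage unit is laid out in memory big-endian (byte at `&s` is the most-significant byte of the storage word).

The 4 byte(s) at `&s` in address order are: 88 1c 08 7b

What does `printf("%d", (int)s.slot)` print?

3

[0]=0x88 [1]=0x1c [2]=0x08 [3]=0x7b (big-endian) → word 0x881c087b
kind:10 @ bit 22 → (0x881c087b>>22)&0x3ff = 0x220
seq:19 @ bit 3 → (0x881c087b>>3)&0x7ffff = 0x3810f
slot:3 @ bit 0 → (0x881c087b>>0)&0x7 = 0x3  ←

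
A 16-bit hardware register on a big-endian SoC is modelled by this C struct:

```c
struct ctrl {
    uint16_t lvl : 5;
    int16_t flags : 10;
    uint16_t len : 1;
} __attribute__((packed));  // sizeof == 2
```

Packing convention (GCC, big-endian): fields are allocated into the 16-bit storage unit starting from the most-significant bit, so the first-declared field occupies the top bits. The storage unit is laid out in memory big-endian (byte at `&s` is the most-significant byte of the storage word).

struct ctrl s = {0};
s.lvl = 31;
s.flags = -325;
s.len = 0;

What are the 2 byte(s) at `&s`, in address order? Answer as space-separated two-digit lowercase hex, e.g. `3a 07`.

fd 76

lvl:5 = 31 → 0x1f << 11 → word 0xf800
flags:10 = -325 → 0x2bb << 1 → word 0xfd76
len:1 = 0 → 0x0 << 0 → word 0xfd76
word = 0xfd76 → big-endian bytes:
  [0]=0xfd  [1]=0x76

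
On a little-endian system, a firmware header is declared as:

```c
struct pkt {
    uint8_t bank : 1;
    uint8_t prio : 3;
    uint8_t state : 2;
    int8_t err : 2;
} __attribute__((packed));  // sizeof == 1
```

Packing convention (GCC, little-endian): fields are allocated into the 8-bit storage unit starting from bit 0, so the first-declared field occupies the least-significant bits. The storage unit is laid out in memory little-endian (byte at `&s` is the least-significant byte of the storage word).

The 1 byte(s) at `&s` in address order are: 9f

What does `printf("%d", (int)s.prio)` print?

[0]=0x9f (little-endian) → word 0x9f
bank [0+:1] = (word>>0) & 0x1 = 1
prio [1+:3] = (word>>1) & 0x7 = 7  ←
state [4+:2] = (word>>4) & 0x3 = 1
err [6+:2] = (word>>6) & 0x3 = 2

7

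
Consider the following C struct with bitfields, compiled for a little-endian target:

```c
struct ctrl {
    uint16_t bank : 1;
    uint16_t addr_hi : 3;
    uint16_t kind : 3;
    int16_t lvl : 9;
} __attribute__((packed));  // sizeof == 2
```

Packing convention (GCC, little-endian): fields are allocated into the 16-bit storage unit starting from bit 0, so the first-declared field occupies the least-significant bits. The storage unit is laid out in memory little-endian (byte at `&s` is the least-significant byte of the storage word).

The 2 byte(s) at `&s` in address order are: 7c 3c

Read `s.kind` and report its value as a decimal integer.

7

[0]=0x7c [1]=0x3c (little-endian) → word 0x3c7c
bank:1 @ bit 0 → (0x3c7c>>0)&0x1 = 0x0
addr_hi:3 @ bit 1 → (0x3c7c>>1)&0x7 = 0x6
kind:3 @ bit 4 → (0x3c7c>>4)&0x7 = 0x7  ←
lvl:9 @ bit 7 → (0x3c7c>>7)&0x1ff = 0x78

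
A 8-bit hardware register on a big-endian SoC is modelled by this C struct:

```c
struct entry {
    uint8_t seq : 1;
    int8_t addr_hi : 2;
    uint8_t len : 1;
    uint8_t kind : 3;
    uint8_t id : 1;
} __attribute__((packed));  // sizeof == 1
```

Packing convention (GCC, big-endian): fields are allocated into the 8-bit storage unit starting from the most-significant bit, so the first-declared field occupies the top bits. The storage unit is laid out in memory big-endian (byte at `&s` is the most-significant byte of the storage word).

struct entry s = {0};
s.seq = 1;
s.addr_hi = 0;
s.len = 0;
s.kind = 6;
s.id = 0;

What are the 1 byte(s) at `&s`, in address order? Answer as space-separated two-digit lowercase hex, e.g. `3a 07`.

[7+:1] seq=1 & 0x1 = 0x1; word=0x80
[5+:2] addr_hi=0 & 0x3 = 0x0; word=0x80
[4+:1] len=0 & 0x1 = 0x0; word=0x80
[1+:3] kind=6 & 0x7 = 0x6; word=0x8c
[0+:1] id=0 & 0x1 = 0x0; word=0x8c
word = 0x8c → big-endian bytes:
  [0]=0x8c

8c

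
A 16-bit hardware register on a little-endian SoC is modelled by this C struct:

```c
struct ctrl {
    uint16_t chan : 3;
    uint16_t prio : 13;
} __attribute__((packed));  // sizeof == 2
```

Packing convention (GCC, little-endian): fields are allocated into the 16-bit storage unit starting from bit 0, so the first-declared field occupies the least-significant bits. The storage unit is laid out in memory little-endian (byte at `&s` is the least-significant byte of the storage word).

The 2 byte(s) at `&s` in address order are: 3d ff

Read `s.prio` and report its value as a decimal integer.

[0]=0x3d [1]=0xff (little-endian) → word 0xff3d
chan [0+:3] = (word>>0) & 0x7 = 5
prio [3+:13] = (word>>3) & 0x1fff = 8167  ←

8167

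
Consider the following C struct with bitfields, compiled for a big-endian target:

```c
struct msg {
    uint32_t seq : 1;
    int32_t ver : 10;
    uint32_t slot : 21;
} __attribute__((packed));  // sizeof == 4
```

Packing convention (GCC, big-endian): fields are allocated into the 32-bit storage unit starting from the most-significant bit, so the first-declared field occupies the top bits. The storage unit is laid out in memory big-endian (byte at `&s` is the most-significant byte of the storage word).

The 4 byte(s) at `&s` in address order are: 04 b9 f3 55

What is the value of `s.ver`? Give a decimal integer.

[0]=0x04 [1]=0xb9 [2]=0xf3 [3]=0x55 (big-endian) → word 0x04b9f355
seq [31+:1] = (word>>31) & 0x1 = 0
ver [21+:10] = (word>>21) & 0x3ff = 37  ←
slot [0+:21] = (word>>0) & 0x1fffff = 1700693
ver signed 10b, MSB=0: value = 37

37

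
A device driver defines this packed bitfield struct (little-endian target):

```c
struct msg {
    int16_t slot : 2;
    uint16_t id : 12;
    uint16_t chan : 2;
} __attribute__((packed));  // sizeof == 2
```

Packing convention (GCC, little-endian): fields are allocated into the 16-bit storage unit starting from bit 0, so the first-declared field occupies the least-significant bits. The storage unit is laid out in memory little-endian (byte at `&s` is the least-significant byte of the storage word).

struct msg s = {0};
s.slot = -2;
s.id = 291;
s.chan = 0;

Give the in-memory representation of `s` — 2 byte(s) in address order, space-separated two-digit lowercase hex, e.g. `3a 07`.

8e 04

slot:2 = -2 → 0x2 << 0 → word 0x0002
id:12 = 291 → 0x123 << 2 → word 0x048e
chan:2 = 0 → 0x0 << 14 → word 0x048e
word = 0x048e → little-endian bytes:
  [0]=0x8e  [1]=0x04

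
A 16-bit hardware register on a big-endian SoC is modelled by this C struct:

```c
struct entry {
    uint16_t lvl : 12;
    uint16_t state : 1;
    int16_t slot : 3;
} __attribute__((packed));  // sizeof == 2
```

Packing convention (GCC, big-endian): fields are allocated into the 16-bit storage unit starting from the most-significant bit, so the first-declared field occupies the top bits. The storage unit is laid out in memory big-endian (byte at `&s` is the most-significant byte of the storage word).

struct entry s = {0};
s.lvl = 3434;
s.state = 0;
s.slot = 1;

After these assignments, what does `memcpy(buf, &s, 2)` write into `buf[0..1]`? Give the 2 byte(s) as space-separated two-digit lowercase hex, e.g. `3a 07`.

d6 a1

lvl (12b) val=3434 bits=0xd6a at bit 4: 0xd6a0
state (1b) val=0 bits=0x0 at bit 3: 0xd6a0
slot (3b) val=1 bits=0x1 at bit 0: 0xd6a1
word = 0xd6a1 → big-endian bytes:
  [0]=0xd6  [1]=0xa1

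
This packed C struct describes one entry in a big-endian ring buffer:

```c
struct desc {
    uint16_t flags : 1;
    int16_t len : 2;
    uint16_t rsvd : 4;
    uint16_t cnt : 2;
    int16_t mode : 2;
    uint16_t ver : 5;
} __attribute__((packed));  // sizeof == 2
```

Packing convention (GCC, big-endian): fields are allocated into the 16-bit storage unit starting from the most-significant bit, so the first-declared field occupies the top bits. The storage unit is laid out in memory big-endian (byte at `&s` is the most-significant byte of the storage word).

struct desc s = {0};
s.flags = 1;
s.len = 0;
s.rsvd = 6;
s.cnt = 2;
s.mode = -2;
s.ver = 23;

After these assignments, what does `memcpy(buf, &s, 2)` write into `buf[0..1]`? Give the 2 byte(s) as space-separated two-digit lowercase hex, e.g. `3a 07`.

8d 57

[15+:1] flags=1 & 0x1 = 0x1; word=0x8000
[13+:2] len=0 & 0x3 = 0x0; word=0x8000
[9+:4] rsvd=6 & 0xf = 0x6; word=0x8c00
[7+:2] cnt=2 & 0x3 = 0x2; word=0x8d00
[5+:2] mode=-2 & 0x3 = 0x2; word=0x8d40
[0+:5] ver=23 & 0x1f = 0x17; word=0x8d57
word = 0x8d57 → big-endian bytes:
  [0]=0x8d  [1]=0x57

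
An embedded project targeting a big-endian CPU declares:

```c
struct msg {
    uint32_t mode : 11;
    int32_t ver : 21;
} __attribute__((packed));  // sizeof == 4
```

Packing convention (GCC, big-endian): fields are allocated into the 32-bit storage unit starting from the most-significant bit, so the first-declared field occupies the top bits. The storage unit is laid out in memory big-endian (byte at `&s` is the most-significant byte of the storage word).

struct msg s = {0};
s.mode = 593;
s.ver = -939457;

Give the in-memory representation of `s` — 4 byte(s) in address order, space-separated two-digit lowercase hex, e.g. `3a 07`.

4a 31 aa 3f

mode (11b) val=593 bits=0x251 at bit 21: 0x4a200000
ver (21b) val=-939457 bits=0x11aa3f at bit 0: 0x4a31aa3f
word = 0x4a31aa3f → big-endian bytes:
  [0]=0x4a  [1]=0x31  [2]=0xaa  [3]=0x3f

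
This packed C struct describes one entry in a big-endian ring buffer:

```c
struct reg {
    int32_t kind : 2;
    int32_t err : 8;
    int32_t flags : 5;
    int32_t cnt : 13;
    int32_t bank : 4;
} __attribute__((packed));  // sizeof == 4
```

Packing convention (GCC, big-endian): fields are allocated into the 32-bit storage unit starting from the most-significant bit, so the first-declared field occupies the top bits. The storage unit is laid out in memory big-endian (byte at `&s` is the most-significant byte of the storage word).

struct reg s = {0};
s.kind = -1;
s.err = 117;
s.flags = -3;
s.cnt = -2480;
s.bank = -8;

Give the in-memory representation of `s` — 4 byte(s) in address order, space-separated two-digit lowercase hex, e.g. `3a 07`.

kind (2b) val=-1 bits=0x3 at bit 30: 0xc0000000
err (8b) val=117 bits=0x75 at bit 22: 0xdd400000
flags (5b) val=-3 bits=0x1d at bit 17: 0xdd7a0000
cnt (13b) val=-2480 bits=0x1650 at bit 4: 0xdd7b6500
bank (4b) val=-8 bits=0x8 at bit 0: 0xdd7b6508
word = 0xdd7b6508 → big-endian bytes:
  [0]=0xdd  [1]=0x7b  [2]=0x65  [3]=0x08

dd 7b 65 08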